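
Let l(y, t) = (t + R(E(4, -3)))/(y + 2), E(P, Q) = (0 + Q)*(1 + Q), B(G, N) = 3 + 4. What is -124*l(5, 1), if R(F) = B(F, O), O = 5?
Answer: -992/7 ≈ -141.71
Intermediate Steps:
B(G, N) = 7
E(P, Q) = Q*(1 + Q)
R(F) = 7
l(y, t) = (7 + t)/(2 + y) (l(y, t) = (t + 7)/(y + 2) = (7 + t)/(2 + y))
-124*l(5, 1) = -124*(7 + 1)/(2 + 5) = -124*8/7 = -992/7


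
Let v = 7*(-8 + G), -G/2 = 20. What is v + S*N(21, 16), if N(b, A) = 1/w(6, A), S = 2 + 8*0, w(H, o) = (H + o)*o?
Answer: -59135/176 ≈ -335.99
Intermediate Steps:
G = -40 (G = -2*20 = -40)
w(H, o) = o*(H + o)
S = 2 (S = 2 + 0 = 2)
N(b, A) = 1/(A*(6 + A))
v = -336 (v = 7*(-8 - 40) = 7*(-48) = -336)
v + S*N(21, 16) = -336 + 2*(1/(16*(6 + 16))) = -336 + 2*((1/16)/22) = -336 + 2*((1/16)*(1/22)) = -336 + 2*(1/352) = -336 + 1/176 = -59135/176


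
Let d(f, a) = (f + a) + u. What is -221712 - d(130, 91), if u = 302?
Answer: -222235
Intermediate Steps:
d(f, a) = 302 + a + f (d(f, a) = (f + a) + 302 = (a + f) + 302 = 302 + a + f)
-221712 - d(130, 91) = -221712 - (302 + 91 + 130) = -221712 - 1*523 = -221712 - 523 = -222235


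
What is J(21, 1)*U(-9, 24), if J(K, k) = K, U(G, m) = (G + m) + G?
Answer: 126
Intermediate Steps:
U(G, m) = m + 2*G
J(21, 1)*U(-9, 24) = 21*(24 + 2*(-9)) = 21*(24 - 18) = 21*6 = 126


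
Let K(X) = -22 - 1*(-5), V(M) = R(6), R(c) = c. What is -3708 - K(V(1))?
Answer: -3691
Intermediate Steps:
V(M) = 6
K(X) = -17 (K(X) = -22 + 5 = -17)
-3708 - K(V(1)) = -3708 - 1*(-17) = -3708 + 17 = -3691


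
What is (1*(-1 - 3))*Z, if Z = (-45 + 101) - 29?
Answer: -108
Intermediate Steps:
Z = 27 (Z = 56 - 29 = 27)
(1*(-1 - 3))*Z = (1*(-1 - 3))*27 = (1*(-4))*27 = -4*27 = -108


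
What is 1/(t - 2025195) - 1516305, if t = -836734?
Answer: -4339557252346/2861929 ≈ -1.5163e+6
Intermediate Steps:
1/(t - 2025195) - 1516305 = 1/(-836734 - 2025195) - 1516305 = 1/(-2861929) - 1516305 = -1/2861929 - 1516305 = -4339557252346/2861929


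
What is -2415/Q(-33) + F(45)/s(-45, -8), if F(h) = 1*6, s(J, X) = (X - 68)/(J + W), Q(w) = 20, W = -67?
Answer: -8505/76 ≈ -111.91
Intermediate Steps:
s(J, X) = (-68 + X)/(-67 + J) (s(J, X) = (X - 68)/(J - 67) = (-68 + X)/(-67 + J))
F(h) = 6
-2415/Q(-33) + F(45)/s(-45, -8) = -2415/20 + 6/(((-68 - 8)/(-67 - 45))) = -2415*1/20 + 6/((-76/(-112))) = -483/4 + 6/((-1/112*(-76))) = -483/4 + 6/(19/28) = -483/4 + 6*(28/19) = -483/4 + 168/19 = -8505/76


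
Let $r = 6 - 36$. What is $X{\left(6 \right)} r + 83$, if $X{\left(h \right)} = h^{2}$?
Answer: $-997$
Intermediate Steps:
$r = -30$ ($r = 6 - 36 = -30$)
$X{\left(6 \right)} r + 83 = 6^{2} \left(-30\right) + 83 = 36 \left(-30\right) + 83 = -1080 + 83 = -997$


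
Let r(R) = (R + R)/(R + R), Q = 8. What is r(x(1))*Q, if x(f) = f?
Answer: 8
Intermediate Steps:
r(R) = 1 (r(R) = (2*R)/((2*R)) = (2*R)*(1/(2*R)) = 1)
r(x(1))*Q = 1*8 = 8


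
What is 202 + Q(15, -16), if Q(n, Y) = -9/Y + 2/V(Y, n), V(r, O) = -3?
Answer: 9691/48 ≈ 201.90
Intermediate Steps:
Q(n, Y) = -⅔ - 9/Y (Q(n, Y) = -9/Y + 2/(-3) = -9/Y + 2*(-⅓) = -9/Y - ⅔ = -⅔ - 9/Y)
202 + Q(15, -16) = 202 + (-⅔ - 9/(-16)) = 202 + (-⅔ - 9*(-1/16)) = 202 + (-⅔ + 9/16) = 202 - 5/48 = 9691/48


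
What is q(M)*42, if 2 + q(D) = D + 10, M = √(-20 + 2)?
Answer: 336 + 126*I*√2 ≈ 336.0 + 178.19*I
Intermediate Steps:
M = 3*I*√2 (M = √(-18) = 3*I*√2 ≈ 4.2426*I)
q(D) = 8 + D (q(D) = -2 + (D + 10) = -2 + (10 + D) = 8 + D)
q(M)*42 = (8 + 3*I*√2)*42 = 336 + 126*I*√2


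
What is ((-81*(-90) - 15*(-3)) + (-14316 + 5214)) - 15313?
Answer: -17080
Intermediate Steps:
((-81*(-90) - 15*(-3)) + (-14316 + 5214)) - 15313 = ((7290 + 45) - 9102) - 15313 = (7335 - 9102) - 15313 = -1767 - 15313 = -17080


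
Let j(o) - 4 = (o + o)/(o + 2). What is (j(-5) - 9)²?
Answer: 25/9 ≈ 2.7778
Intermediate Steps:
j(o) = 4 + 2*o/(2 + o) (j(o) = 4 + (o + o)/(o + 2) = 4 + (2*o)/(2 + o) = 4 + 2*o/(2 + o))
(j(-5) - 9)² = (2*(4 + 3*(-5))/(2 - 5) - 9)² = (2*(4 - 15)/(-3) - 9)² = (2*(-⅓)*(-11) - 9)² = (22/3 - 9)² = (-5/3)² = 25/9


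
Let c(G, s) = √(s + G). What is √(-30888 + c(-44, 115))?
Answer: √(-30888 + √71) ≈ 175.73*I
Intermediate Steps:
c(G, s) = √(G + s)
√(-30888 + c(-44, 115)) = √(-30888 + √(-44 + 115)) = √(-30888 + √71)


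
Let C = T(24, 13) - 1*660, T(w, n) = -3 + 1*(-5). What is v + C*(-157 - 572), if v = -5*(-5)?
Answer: 486997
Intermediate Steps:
T(w, n) = -8 (T(w, n) = -3 - 5 = -8)
C = -668 (C = -8 - 1*660 = -8 - 660 = -668)
v = 25
v + C*(-157 - 572) = 25 - 668*(-157 - 572) = 25 - 668*(-729) = 25 + 486972 = 486997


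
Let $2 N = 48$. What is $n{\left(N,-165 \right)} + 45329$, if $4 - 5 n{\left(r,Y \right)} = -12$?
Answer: $\frac{226661}{5} \approx 45332.0$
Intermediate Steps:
$N = 24$ ($N = \frac{1}{2} \cdot 48 = 24$)
$n{\left(r,Y \right)} = \frac{16}{5}$ ($n{\left(r,Y \right)} = \frac{4}{5} - - \frac{12}{5} = \frac{4}{5} + \frac{12}{5} = \frac{16}{5}$)
$n{\left(N,-165 \right)} + 45329 = \frac{16}{5} + 45329 = \frac{226661}{5}$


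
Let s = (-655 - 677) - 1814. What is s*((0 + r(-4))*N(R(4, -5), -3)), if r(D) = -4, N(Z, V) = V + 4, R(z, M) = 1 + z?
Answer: 12584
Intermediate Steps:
N(Z, V) = 4 + V
s = -3146 (s = -1332 - 1814 = -3146)
s*((0 + r(-4))*N(R(4, -5), -3)) = -3146*(0 - 4)*(4 - 3) = -(-12584) = -3146*(-4) = 12584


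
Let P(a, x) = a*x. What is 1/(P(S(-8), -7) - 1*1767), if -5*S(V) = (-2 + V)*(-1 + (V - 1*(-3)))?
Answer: -1/1683 ≈ -0.00059418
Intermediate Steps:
S(V) = -(-2 + V)*(2 + V)/5 (S(V) = -(-2 + V)*(-1 + (V - 1*(-3)))/5 = -(-2 + V)*(-1 + (V + 3))/5 = -(-2 + V)*(-1 + (3 + V))/5 = -(-2 + V)*(2 + V)/5)
1/(P(S(-8), -7) - 1*1767) = 1/((4/5 - 1/5*(-8)**2)*(-7) - 1*1767) = 1/((4/5 - 1/5*64)*(-7) - 1767) = 1/((4/5 - 64/5)*(-7) - 1767) = 1/(-12*(-7) - 1767) = 1/(84 - 1767) = 1/(-1683) = -1/1683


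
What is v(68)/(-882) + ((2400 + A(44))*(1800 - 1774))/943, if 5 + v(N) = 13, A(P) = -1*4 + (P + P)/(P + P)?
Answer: 27480230/415863 ≈ 66.080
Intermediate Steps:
A(P) = -3 (A(P) = -4 + (2*P)/((2*P)) = -4 + (2*P)*(1/(2*P)) = -4 + 1 = -3)
v(N) = 8 (v(N) = -5 + 13 = 8)
v(68)/(-882) + ((2400 + A(44))*(1800 - 1774))/943 = 8/(-882) + ((2400 - 3)*(1800 - 1774))/943 = 8*(-1/882) + (2397*26)*(1/943) = -4/441 + 62322*(1/943) = -4/441 + 62322/943 = 27480230/415863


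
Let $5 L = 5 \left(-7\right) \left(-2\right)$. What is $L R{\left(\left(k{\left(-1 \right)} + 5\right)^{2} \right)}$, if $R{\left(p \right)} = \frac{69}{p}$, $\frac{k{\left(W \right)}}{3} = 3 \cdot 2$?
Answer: $\frac{42}{23} \approx 1.8261$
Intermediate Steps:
$k{\left(W \right)} = 18$ ($k{\left(W \right)} = 3 \cdot 3 \cdot 2 = 3 \cdot 6 = 18$)
$L = 14$ ($L = \frac{5 \left(-7\right) \left(-2\right)}{5} = \frac{\left(-35\right) \left(-2\right)}{5} = \frac{1}{5} \cdot 70 = 14$)
$L R{\left(\left(k{\left(-1 \right)} + 5\right)^{2} \right)} = 14 \frac{69}{\left(18 + 5\right)^{2}} = 14 \frac{69}{23^{2}} = 14 \cdot \frac{69}{529} = 14 \cdot 69 \cdot \frac{1}{529} = 14 \cdot \frac{3}{23} = \frac{42}{23}$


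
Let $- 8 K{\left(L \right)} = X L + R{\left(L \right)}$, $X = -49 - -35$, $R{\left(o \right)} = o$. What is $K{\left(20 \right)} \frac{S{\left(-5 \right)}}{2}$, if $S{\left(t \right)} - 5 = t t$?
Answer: $\frac{975}{2} \approx 487.5$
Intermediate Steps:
$X = -14$ ($X = -49 + 35 = -14$)
$K{\left(L \right)} = \frac{13 L}{8}$ ($K{\left(L \right)} = - \frac{- 14 L + L}{8} = - \frac{\left(-13\right) L}{8} = \frac{13 L}{8}$)
$S{\left(t \right)} = 5 + t^{2}$ ($S{\left(t \right)} = 5 + t t = 5 + t^{2}$)
$K{\left(20 \right)} \frac{S{\left(-5 \right)}}{2} = \frac{13}{8} \cdot 20 \frac{5 + \left(-5\right)^{2}}{2} = \frac{65 \left(5 + 25\right) \frac{1}{2}}{2} = \frac{65 \cdot 30 \cdot \frac{1}{2}}{2} = \frac{65}{2} \cdot 15 = \frac{975}{2}$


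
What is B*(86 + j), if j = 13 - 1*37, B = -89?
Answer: -5518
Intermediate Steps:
j = -24 (j = 13 - 37 = -24)
B*(86 + j) = -89*(86 - 24) = -89*62 = -5518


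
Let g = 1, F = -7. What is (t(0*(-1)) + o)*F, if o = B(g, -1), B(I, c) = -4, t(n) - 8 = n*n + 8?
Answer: -84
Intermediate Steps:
t(n) = 16 + n² (t(n) = 8 + (n*n + 8) = 8 + (n² + 8) = 8 + (8 + n²) = 16 + n²)
o = -4
(t(0*(-1)) + o)*F = ((16 + (0*(-1))²) - 4)*(-7) = ((16 + 0²) - 4)*(-7) = ((16 + 0) - 4)*(-7) = (16 - 4)*(-7) = 12*(-7) = -84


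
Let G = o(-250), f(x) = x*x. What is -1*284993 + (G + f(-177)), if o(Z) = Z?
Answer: -253914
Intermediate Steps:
f(x) = x²
G = -250
-1*284993 + (G + f(-177)) = -1*284993 + (-250 + (-177)²) = -284993 + (-250 + 31329) = -284993 + 31079 = -253914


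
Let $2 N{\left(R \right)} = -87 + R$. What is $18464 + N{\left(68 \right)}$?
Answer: $\frac{36909}{2} \approx 18455.0$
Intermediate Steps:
$N{\left(R \right)} = - \frac{87}{2} + \frac{R}{2}$ ($N{\left(R \right)} = \frac{-87 + R}{2} = - \frac{87}{2} + \frac{R}{2}$)
$18464 + N{\left(68 \right)} = 18464 + \left(- \frac{87}{2} + \frac{1}{2} \cdot 68\right) = 18464 + \left(- \frac{87}{2} + 34\right) = 18464 - \frac{19}{2} = \frac{36909}{2}$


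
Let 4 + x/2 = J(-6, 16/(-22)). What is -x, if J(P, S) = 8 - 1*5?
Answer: 2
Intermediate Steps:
J(P, S) = 3 (J(P, S) = 8 - 5 = 3)
x = -2 (x = -8 + 2*3 = -8 + 6 = -2)
-x = -1*(-2) = 2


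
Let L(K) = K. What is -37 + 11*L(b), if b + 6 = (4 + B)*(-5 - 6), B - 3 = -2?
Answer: -708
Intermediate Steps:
B = 1 (B = 3 - 2 = 1)
b = -61 (b = -6 + (4 + 1)*(-5 - 6) = -6 + 5*(-11) = -6 - 55 = -61)
-37 + 11*L(b) = -37 + 11*(-61) = -37 - 671 = -708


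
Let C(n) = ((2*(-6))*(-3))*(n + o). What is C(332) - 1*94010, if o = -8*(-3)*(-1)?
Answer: -82922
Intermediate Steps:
o = -24 (o = 24*(-1) = -24)
C(n) = -864 + 36*n (C(n) = ((2*(-6))*(-3))*(n - 24) = (-12*(-3))*(-24 + n) = 36*(-24 + n) = -864 + 36*n)
C(332) - 1*94010 = (-864 + 36*332) - 1*94010 = (-864 + 11952) - 94010 = 11088 - 94010 = -82922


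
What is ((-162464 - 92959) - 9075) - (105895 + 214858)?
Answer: -585251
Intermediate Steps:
((-162464 - 92959) - 9075) - (105895 + 214858) = (-255423 - 9075) - 1*320753 = -264498 - 320753 = -585251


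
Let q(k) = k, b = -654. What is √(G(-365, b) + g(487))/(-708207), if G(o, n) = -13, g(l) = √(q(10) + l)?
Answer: -√(-13 + √497)/708207 ≈ -4.3046e-6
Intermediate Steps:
g(l) = √(10 + l)
√(G(-365, b) + g(487))/(-708207) = √(-13 + √(10 + 487))/(-708207) = √(-13 + √497)*(-1/708207) = -√(-13 + √497)/708207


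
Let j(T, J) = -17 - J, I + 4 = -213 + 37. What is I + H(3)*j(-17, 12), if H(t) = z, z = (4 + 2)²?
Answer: -1224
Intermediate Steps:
z = 36 (z = 6² = 36)
I = -180 (I = -4 + (-213 + 37) = -4 - 176 = -180)
H(t) = 36
I + H(3)*j(-17, 12) = -180 + 36*(-17 - 1*12) = -180 + 36*(-17 - 12) = -180 + 36*(-29) = -180 - 1044 = -1224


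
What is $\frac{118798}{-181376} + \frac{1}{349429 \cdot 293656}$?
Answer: $- \frac{761880697496561}{1163208752598464} \approx -0.65498$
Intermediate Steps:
$\frac{118798}{-181376} + \frac{1}{349429 \cdot 293656} = 118798 \left(- \frac{1}{181376}\right) + \frac{1}{349429} \cdot \frac{1}{293656} = - \frac{59399}{90688} + \frac{1}{102611922424} = - \frac{761880697496561}{1163208752598464}$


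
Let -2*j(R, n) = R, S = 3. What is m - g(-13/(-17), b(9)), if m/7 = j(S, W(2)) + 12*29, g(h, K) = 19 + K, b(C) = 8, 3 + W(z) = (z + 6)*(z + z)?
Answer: 4797/2 ≈ 2398.5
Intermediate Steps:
W(z) = -3 + 2*z*(6 + z) (W(z) = -3 + (z + 6)*(z + z) = -3 + (6 + z)*(2*z) = -3 + 2*z*(6 + z))
j(R, n) = -R/2
m = 4851/2 (m = 7*(-1/2*3 + 12*29) = 7*(-3/2 + 348) = 7*(693/2) = 4851/2 ≈ 2425.5)
m - g(-13/(-17), b(9)) = 4851/2 - (19 + 8) = 4851/2 - 1*27 = 4851/2 - 27 = 4797/2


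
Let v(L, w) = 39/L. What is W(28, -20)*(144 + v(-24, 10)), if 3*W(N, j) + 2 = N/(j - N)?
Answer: -35309/288 ≈ -122.60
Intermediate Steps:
W(N, j) = -⅔ + N/(3*(j - N)) (W(N, j) = -⅔ + (N/(j - N))/3 = -⅔ + N/(3*(j - N)))
W(28, -20)*(144 + v(-24, 10)) = ((-1*28 + (⅔)*(-20))/(28 - 1*(-20)))*(144 + 39/(-24)) = ((-28 - 40/3)/(28 + 20))*(144 + 39*(-1/24)) = (-124/3/48)*(144 - 13/8) = ((1/48)*(-124/3))*(1139/8) = -31/36*1139/8 = -35309/288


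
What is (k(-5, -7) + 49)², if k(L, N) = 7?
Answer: 3136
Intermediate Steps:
(k(-5, -7) + 49)² = (7 + 49)² = 56² = 3136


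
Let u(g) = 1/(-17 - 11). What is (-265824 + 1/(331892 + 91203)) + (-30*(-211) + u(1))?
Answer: -3074137613107/11846660 ≈ -2.5949e+5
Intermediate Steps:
u(g) = -1/28 (u(g) = 1/(-28) = -1/28)
(-265824 + 1/(331892 + 91203)) + (-30*(-211) + u(1)) = (-265824 + 1/(331892 + 91203)) + (-30*(-211) - 1/28) = (-265824 + 1/423095) + (6330 - 1/28) = (-265824 + 1/423095) + 177239/28 = -112468805279/423095 + 177239/28 = -3074137613107/11846660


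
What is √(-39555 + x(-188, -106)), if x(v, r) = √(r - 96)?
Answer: √(-39555 + I*√202) ≈ 0.0357 + 198.88*I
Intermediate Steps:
x(v, r) = √(-96 + r)
√(-39555 + x(-188, -106)) = √(-39555 + √(-96 - 106)) = √(-39555 + √(-202)) = √(-39555 + I*√202)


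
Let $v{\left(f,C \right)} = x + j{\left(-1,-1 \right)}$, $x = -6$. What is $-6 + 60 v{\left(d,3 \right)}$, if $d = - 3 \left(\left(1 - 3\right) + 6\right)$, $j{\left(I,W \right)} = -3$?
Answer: $-546$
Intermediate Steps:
$d = -12$ ($d = - 3 \left(-2 + 6\right) = \left(-3\right) 4 = -12$)
$v{\left(f,C \right)} = -9$ ($v{\left(f,C \right)} = -6 - 3 = -9$)
$-6 + 60 v{\left(d,3 \right)} = -6 + 60 \left(-9\right) = -6 - 540 = -546$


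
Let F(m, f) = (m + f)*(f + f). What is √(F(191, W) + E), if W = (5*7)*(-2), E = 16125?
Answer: I*√815 ≈ 28.548*I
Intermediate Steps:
W = -70 (W = 35*(-2) = -70)
F(m, f) = 2*f*(f + m) (F(m, f) = (f + m)*(2*f) = 2*f*(f + m))
√(F(191, W) + E) = √(2*(-70)*(-70 + 191) + 16125) = √(2*(-70)*121 + 16125) = √(-16940 + 16125) = √(-815) = I*√815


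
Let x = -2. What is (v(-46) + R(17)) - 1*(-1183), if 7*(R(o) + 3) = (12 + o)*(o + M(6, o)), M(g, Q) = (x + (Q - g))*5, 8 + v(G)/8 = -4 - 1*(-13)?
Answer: 10114/7 ≈ 1444.9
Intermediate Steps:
v(G) = 8 (v(G) = -64 + 8*(-4 - 1*(-13)) = -64 + 8*(-4 + 13) = -64 + 8*9 = -64 + 72 = 8)
M(g, Q) = -10 - 5*g + 5*Q (M(g, Q) = (-2 + (Q - g))*5 = (-2 + Q - g)*5 = -10 - 5*g + 5*Q)
R(o) = -3 + (-40 + 6*o)*(12 + o)/7 (R(o) = -3 + ((12 + o)*(o + (-10 - 5*6 + 5*o)))/7 = -3 + ((12 + o)*(o + (-10 - 30 + 5*o)))/7 = -3 + ((12 + o)*(o + (-40 + 5*o)))/7 = -3 + ((12 + o)*(-40 + 6*o))/7 = -3 + ((-40 + 6*o)*(12 + o))/7 = -3 + (-40 + 6*o)*(12 + o)/7)
(v(-46) + R(17)) - 1*(-1183) = (8 + (-501/7 + (6/7)*17² + (32/7)*17)) - 1*(-1183) = (8 + (-501/7 + (6/7)*289 + 544/7)) + 1183 = (8 + (-501/7 + 1734/7 + 544/7)) + 1183 = (8 + 1777/7) + 1183 = 1833/7 + 1183 = 10114/7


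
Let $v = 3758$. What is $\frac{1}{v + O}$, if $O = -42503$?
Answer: $- \frac{1}{38745} \approx -2.581 \cdot 10^{-5}$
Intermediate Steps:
$\frac{1}{v + O} = \frac{1}{3758 - 42503} = \frac{1}{-38745} = - \frac{1}{38745}$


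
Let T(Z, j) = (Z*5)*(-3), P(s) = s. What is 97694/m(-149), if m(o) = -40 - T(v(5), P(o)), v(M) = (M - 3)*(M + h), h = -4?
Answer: -48847/5 ≈ -9769.4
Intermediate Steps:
v(M) = (-4 + M)*(-3 + M) (v(M) = (M - 3)*(M - 4) = (-3 + M)*(-4 + M) = (-4 + M)*(-3 + M))
T(Z, j) = -15*Z (T(Z, j) = (5*Z)*(-3) = -15*Z)
m(o) = -10 (m(o) = -40 - (-15)*(12 + 5² - 7*5) = -40 - (-15)*(12 + 25 - 35) = -40 - (-15)*2 = -40 - 1*(-30) = -40 + 30 = -10)
97694/m(-149) = 97694/(-10) = 97694*(-⅒) = -48847/5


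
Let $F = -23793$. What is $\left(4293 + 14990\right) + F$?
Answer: $-4510$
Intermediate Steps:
$\left(4293 + 14990\right) + F = \left(4293 + 14990\right) - 23793 = 19283 - 23793 = -4510$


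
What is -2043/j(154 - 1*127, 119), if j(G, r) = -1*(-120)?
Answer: -681/40 ≈ -17.025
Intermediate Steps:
j(G, r) = 120
-2043/j(154 - 1*127, 119) = -2043/120 = -2043*1/120 = -681/40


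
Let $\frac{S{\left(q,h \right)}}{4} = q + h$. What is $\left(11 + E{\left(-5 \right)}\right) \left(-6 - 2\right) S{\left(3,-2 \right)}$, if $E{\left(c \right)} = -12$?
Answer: $32$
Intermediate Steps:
$S{\left(q,h \right)} = 4 h + 4 q$ ($S{\left(q,h \right)} = 4 \left(q + h\right) = 4 \left(h + q\right) = 4 h + 4 q$)
$\left(11 + E{\left(-5 \right)}\right) \left(-6 - 2\right) S{\left(3,-2 \right)} = \left(11 - 12\right) \left(-6 - 2\right) \left(4 \left(-2\right) + 4 \cdot 3\right) = - \left(-8\right) \left(-8 + 12\right) = - \left(-8\right) 4 = \left(-1\right) \left(-32\right) = 32$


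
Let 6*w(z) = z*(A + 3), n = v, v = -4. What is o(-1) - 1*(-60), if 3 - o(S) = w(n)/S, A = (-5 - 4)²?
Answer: 7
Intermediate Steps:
n = -4
A = 81 (A = (-9)² = 81)
w(z) = 14*z (w(z) = (z*(81 + 3))/6 = (z*84)/6 = (84*z)/6 = 14*z)
o(S) = 3 + 56/S (o(S) = 3 - 14*(-4)/S = 3 - (-56)/S = 3 + 56/S)
o(-1) - 1*(-60) = (3 + 56/(-1)) - 1*(-60) = (3 + 56*(-1)) + 60 = (3 - 56) + 60 = -53 + 60 = 7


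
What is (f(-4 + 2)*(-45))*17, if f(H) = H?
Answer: 1530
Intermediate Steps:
(f(-4 + 2)*(-45))*17 = ((-4 + 2)*(-45))*17 = -2*(-45)*17 = 90*17 = 1530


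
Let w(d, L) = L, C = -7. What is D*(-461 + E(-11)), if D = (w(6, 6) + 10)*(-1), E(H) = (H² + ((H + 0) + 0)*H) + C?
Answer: 3616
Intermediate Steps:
E(H) = -7 + 2*H² (E(H) = (H² + ((H + 0) + 0)*H) - 7 = (H² + (H + 0)*H) - 7 = (H² + H*H) - 7 = (H² + H²) - 7 = 2*H² - 7 = -7 + 2*H²)
D = -16 (D = (6 + 10)*(-1) = 16*(-1) = -16)
D*(-461 + E(-11)) = -16*(-461 + (-7 + 2*(-11)²)) = -16*(-461 + (-7 + 2*121)) = -16*(-461 + (-7 + 242)) = -16*(-461 + 235) = -16*(-226) = 3616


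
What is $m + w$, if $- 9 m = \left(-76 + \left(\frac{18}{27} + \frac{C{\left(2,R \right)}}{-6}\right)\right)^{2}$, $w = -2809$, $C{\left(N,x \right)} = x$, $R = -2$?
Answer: $-3434$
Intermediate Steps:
$m = -625$ ($m = - \frac{\left(-76 + \left(\frac{18}{27} - \frac{2}{-6}\right)\right)^{2}}{9} = - \frac{\left(-76 + \left(18 \cdot \frac{1}{27} - - \frac{1}{3}\right)\right)^{2}}{9} = - \frac{\left(-76 + \left(\frac{2}{3} + \frac{1}{3}\right)\right)^{2}}{9} = - \frac{\left(-76 + 1\right)^{2}}{9} = - \frac{\left(-75\right)^{2}}{9} = \left(- \frac{1}{9}\right) 5625 = -625$)
$m + w = -625 - 2809 = -3434$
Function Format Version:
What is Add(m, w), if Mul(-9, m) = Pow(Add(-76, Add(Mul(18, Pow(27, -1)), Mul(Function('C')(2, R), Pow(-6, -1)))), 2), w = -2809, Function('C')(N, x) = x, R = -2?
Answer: -3434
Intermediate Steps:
m = -625 (m = Mul(Rational(-1, 9), Pow(Add(-76, Add(Mul(18, Pow(27, -1)), Mul(-2, Pow(-6, -1)))), 2)) = Mul(Rational(-1, 9), Pow(Add(-76, Add(Mul(18, Rational(1, 27)), Mul(-2, Rational(-1, 6)))), 2)) = Mul(Rational(-1, 9), Pow(Add(-76, Add(Rational(2, 3), Rational(1, 3))), 2)) = Mul(Rational(-1, 9), Pow(Add(-76, 1), 2)) = Mul(Rational(-1, 9), Pow(-75, 2)) = Mul(Rational(-1, 9), 5625) = -625)
Add(m, w) = Add(-625, -2809) = -3434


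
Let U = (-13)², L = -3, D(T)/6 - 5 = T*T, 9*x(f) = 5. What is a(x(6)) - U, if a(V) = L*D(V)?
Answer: -2381/9 ≈ -264.56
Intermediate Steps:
x(f) = 5/9 (x(f) = (⅑)*5 = 5/9)
D(T) = 30 + 6*T² (D(T) = 30 + 6*(T*T) = 30 + 6*T²)
a(V) = -90 - 18*V² (a(V) = -3*(30 + 6*V²) = -90 - 18*V²)
U = 169
a(x(6)) - U = (-90 - 18*(5/9)²) - 1*169 = (-90 - 18*25/81) - 169 = (-90 - 50/9) - 169 = -860/9 - 169 = -2381/9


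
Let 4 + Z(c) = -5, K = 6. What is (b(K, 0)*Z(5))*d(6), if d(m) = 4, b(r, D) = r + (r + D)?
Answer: -432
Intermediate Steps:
Z(c) = -9 (Z(c) = -4 - 5 = -9)
b(r, D) = D + 2*r (b(r, D) = r + (D + r) = D + 2*r)
(b(K, 0)*Z(5))*d(6) = ((0 + 2*6)*(-9))*4 = ((0 + 12)*(-9))*4 = (12*(-9))*4 = -108*4 = -432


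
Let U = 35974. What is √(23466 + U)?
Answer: 4*√3715 ≈ 243.80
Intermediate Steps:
√(23466 + U) = √(23466 + 35974) = √59440 = 4*√3715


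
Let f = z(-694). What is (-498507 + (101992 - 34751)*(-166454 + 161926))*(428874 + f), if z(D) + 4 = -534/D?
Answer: -45384441607213535/347 ≈ -1.3079e+14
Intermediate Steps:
z(D) = -4 - 534/D
f = -1121/347 (f = -4 - 534/(-694) = -4 - 534*(-1/694) = -4 + 267/347 = -1121/347 ≈ -3.2305)
(-498507 + (101992 - 34751)*(-166454 + 161926))*(428874 + f) = (-498507 + (101992 - 34751)*(-166454 + 161926))*(428874 - 1121/347) = (-498507 + 67241*(-4528))*(148818157/347) = (-498507 - 304467248)*(148818157/347) = -304965755*148818157/347 = -45384441607213535/347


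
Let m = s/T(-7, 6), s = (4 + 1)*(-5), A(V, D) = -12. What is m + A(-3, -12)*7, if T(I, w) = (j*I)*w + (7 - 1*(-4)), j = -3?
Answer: -11533/137 ≈ -84.182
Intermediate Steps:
T(I, w) = 11 - 3*I*w (T(I, w) = (-3*I)*w + (7 - 1*(-4)) = -3*I*w + (7 + 4) = -3*I*w + 11 = 11 - 3*I*w)
s = -25 (s = 5*(-5) = -25)
m = -25/137 (m = -25/(11 - 3*(-7)*6) = -25/(11 + 126) = -25/137 ≈ -0.18248)
m + A(-3, -12)*7 = -25/137 - 12*7 = -25/137 - 84 = -11533/137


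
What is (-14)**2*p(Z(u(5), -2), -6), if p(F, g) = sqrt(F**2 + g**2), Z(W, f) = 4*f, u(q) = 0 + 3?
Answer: 1960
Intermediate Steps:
u(q) = 3
(-14)**2*p(Z(u(5), -2), -6) = (-14)**2*sqrt((4*(-2))**2 + (-6)**2) = 196*sqrt((-8)**2 + 36) = 196*sqrt(64 + 36) = 196*sqrt(100) = 196*10 = 1960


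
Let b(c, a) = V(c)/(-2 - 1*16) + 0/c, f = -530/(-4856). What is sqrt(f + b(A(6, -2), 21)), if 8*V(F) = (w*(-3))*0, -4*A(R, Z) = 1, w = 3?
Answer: sqrt(160855)/1214 ≈ 0.33037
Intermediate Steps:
A(R, Z) = -1/4 (A(R, Z) = -1/4*1 = -1/4)
f = 265/2428 (f = -530*(-1/4856) = 265/2428 ≈ 0.10914)
V(F) = 0 (V(F) = ((3*(-3))*0)/8 = (-9*0)/8 = (1/8)*0 = 0)
b(c, a) = 0 (b(c, a) = 0/(-2 - 1*16) + 0/c = 0/(-2 - 16) + 0 = 0/(-18) + 0 = 0*(-1/18) + 0 = 0 + 0 = 0)
sqrt(f + b(A(6, -2), 21)) = sqrt(265/2428 + 0) = sqrt(265/2428) = sqrt(160855)/1214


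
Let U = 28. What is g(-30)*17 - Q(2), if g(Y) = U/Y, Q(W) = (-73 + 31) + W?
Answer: 362/15 ≈ 24.133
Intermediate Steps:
Q(W) = -42 + W
g(Y) = 28/Y
g(-30)*17 - Q(2) = (28/(-30))*17 - (-42 + 2) = (28*(-1/30))*17 - 1*(-40) = -14/15*17 + 40 = -238/15 + 40 = 362/15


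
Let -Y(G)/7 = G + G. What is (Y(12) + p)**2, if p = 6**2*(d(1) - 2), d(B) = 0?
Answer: 57600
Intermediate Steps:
Y(G) = -14*G (Y(G) = -7*(G + G) = -14*G)
p = -72 (p = 6**2*(0 - 2) = 36*(-2) = -72)
(Y(12) + p)**2 = (-14*12 - 72)**2 = (-168 - 72)**2 = (-240)**2 = 57600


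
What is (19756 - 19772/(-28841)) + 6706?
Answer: 763210314/28841 ≈ 26463.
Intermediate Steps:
(19756 - 19772/(-28841)) + 6706 = (19756 - 19772*(-1/28841)) + 6706 = (19756 + 19772/28841) + 6706 = 569802568/28841 + 6706 = 763210314/28841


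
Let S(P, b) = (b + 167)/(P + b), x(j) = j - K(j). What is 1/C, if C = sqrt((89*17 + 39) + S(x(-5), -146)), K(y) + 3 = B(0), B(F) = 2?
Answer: 5*sqrt(155186)/77593 ≈ 0.025385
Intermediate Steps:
K(y) = -1 (K(y) = -3 + 2 = -1)
x(j) = 1 + j (x(j) = j - 1*(-1) = j + 1 = 1 + j)
S(P, b) = (167 + b)/(P + b)
C = sqrt(155186)/10 (C = sqrt((89*17 + 39) + (167 - 146)/((1 - 5) - 146)) = sqrt((1513 + 39) + 21/(-4 - 146)) = sqrt(1552 + 21/(-150)) = sqrt(1552 - 1/150*21) = sqrt(1552 - 7/50) = sqrt(77593/50) = sqrt(155186)/10 ≈ 39.394)
1/C = 1/(sqrt(155186)/10) = 5*sqrt(155186)/77593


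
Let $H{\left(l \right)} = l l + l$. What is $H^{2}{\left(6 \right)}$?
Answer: $1764$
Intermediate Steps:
$H{\left(l \right)} = l + l^{2}$ ($H{\left(l \right)} = l^{2} + l = l + l^{2}$)
$H^{2}{\left(6 \right)} = \left(6 \left(1 + 6\right)\right)^{2} = \left(6 \cdot 7\right)^{2} = 42^{2} = 1764$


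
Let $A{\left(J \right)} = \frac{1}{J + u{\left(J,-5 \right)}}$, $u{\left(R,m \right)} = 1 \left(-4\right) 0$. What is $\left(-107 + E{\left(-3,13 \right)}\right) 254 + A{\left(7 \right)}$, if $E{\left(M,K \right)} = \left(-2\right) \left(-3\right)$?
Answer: $- \frac{179577}{7} \approx -25654.0$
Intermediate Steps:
$E{\left(M,K \right)} = 6$
$u{\left(R,m \right)} = 0$ ($u{\left(R,m \right)} = \left(-4\right) 0 = 0$)
$A{\left(J \right)} = \frac{1}{J}$ ($A{\left(J \right)} = \frac{1}{J + 0} = \frac{1}{J}$)
$\left(-107 + E{\left(-3,13 \right)}\right) 254 + A{\left(7 \right)} = \left(-107 + 6\right) 254 + \frac{1}{7} = \left(-101\right) 254 + \frac{1}{7} = -25654 + \frac{1}{7} = - \frac{179577}{7}$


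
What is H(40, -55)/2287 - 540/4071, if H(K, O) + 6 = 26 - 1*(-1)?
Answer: -383163/3103459 ≈ -0.12346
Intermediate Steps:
H(K, O) = 21 (H(K, O) = -6 + (26 - 1*(-1)) = -6 + (26 + 1) = -6 + 27 = 21)
H(40, -55)/2287 - 540/4071 = 21/2287 - 540/4071 = 21*(1/2287) - 540*1/4071 = 21/2287 - 180/1357 = -383163/3103459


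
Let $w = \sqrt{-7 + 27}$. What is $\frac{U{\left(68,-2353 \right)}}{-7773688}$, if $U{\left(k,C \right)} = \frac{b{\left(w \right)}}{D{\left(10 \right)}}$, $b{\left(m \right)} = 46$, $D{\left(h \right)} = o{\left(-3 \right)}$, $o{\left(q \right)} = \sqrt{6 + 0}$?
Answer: $- \frac{23 \sqrt{6}}{23321064} \approx -2.4158 \cdot 10^{-6}$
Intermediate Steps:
$o{\left(q \right)} = \sqrt{6}$
$D{\left(h \right)} = \sqrt{6}$
$w = 2 \sqrt{5}$ ($w = \sqrt{20} = 2 \sqrt{5} \approx 4.4721$)
$U{\left(k,C \right)} = \frac{23 \sqrt{6}}{3}$ ($U{\left(k,C \right)} = \frac{46}{\sqrt{6}} = 46 \frac{\sqrt{6}}{6} = \frac{23 \sqrt{6}}{3}$)
$\frac{U{\left(68,-2353 \right)}}{-7773688} = \frac{\frac{23}{3} \sqrt{6}}{-7773688} = \frac{23 \sqrt{6}}{3} \left(- \frac{1}{7773688}\right) = - \frac{23 \sqrt{6}}{23321064}$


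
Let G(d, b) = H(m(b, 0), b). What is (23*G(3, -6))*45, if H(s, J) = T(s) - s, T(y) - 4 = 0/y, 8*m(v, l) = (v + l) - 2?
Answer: 5175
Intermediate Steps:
m(v, l) = -¼ + l/8 + v/8 (m(v, l) = ((v + l) - 2)/8 = ((l + v) - 2)/8 = (-2 + l + v)/8 = -¼ + l/8 + v/8)
T(y) = 4 (T(y) = 4 + 0/y = 4 + 0 = 4)
H(s, J) = 4 - s
G(d, b) = 17/4 - b/8 (G(d, b) = 4 - (-¼ + (⅛)*0 + b/8) = 4 - (-¼ + 0 + b/8) = 4 - (-¼ + b/8) = 4 + (¼ - b/8) = 17/4 - b/8)
(23*G(3, -6))*45 = (23*(17/4 - ⅛*(-6)))*45 = (23*(17/4 + ¾))*45 = (23*5)*45 = 115*45 = 5175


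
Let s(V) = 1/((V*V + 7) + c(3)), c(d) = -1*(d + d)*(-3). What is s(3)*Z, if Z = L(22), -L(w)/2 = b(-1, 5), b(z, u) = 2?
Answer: -2/17 ≈ -0.11765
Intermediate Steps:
L(w) = -4 (L(w) = -2*2 = -4)
c(d) = 6*d (c(d) = -1*(2*d)*(-3) = -2*d*(-3) = -(-6)*d = 6*d)
Z = -4
s(V) = 1/(25 + V²) (s(V) = 1/((V*V + 7) + 6*3) = 1/((V² + 7) + 18) = 1/((7 + V²) + 18) = 1/(25 + V²))
s(3)*Z = -4/(25 + 3²) = -4/(25 + 9) = -4/34 = (1/34)*(-4) = -2/17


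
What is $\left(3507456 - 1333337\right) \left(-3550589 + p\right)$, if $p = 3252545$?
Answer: $-647983123236$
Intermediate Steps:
$\left(3507456 - 1333337\right) \left(-3550589 + p\right) = \left(3507456 - 1333337\right) \left(-3550589 + 3252545\right) = 2174119 \left(-298044\right) = -647983123236$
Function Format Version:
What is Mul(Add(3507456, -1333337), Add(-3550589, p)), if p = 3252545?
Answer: -647983123236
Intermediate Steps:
Mul(Add(3507456, -1333337), Add(-3550589, p)) = Mul(Add(3507456, -1333337), Add(-3550589, 3252545)) = Mul(2174119, -298044) = -647983123236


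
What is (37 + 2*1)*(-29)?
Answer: -1131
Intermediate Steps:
(37 + 2*1)*(-29) = (37 + 2)*(-29) = 39*(-29) = -1131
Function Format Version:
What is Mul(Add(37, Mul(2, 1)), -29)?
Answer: -1131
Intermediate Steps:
Mul(Add(37, Mul(2, 1)), -29) = Mul(Add(37, 2), -29) = Mul(39, -29) = -1131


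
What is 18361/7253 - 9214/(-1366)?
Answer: 45955134/4953799 ≈ 9.2767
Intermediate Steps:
18361/7253 - 9214/(-1366) = 18361*(1/7253) - 9214*(-1/1366) = 18361/7253 + 4607/683 = 45955134/4953799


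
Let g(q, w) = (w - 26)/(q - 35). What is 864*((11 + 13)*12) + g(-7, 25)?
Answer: 10450945/42 ≈ 2.4883e+5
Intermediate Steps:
g(q, w) = (-26 + w)/(-35 + q)
864*((11 + 13)*12) + g(-7, 25) = 864*((11 + 13)*12) + (-26 + 25)/(-35 - 7) = 864*(24*12) - 1/(-42) = 864*288 - 1/42*(-1) = 248832 + 1/42 = 10450945/42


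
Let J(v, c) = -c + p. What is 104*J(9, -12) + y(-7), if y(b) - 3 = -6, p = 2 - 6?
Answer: 829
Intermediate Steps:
p = -4
J(v, c) = -4 - c (J(v, c) = -c - 4 = -4 - c)
y(b) = -3 (y(b) = 3 - 6 = -3)
104*J(9, -12) + y(-7) = 104*(-4 - 1*(-12)) - 3 = 104*(-4 + 12) - 3 = 104*8 - 3 = 832 - 3 = 829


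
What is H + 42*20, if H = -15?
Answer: 825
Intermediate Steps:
H + 42*20 = -15 + 42*20 = -15 + 840 = 825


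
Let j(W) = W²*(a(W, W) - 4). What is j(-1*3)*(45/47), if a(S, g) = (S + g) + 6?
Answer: -1620/47 ≈ -34.468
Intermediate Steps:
a(S, g) = 6 + S + g
j(W) = W²*(2 + 2*W) (j(W) = W²*((6 + W + W) - 4) = W²*((6 + 2*W) - 4) = W²*(2 + 2*W))
j(-1*3)*(45/47) = (2*(-1*3)²*(1 - 1*3))*(45/47) = (2*(-3)²*(1 - 3))*(45*(1/47)) = (2*9*(-2))*(45/47) = -36*45/47 = -1620/47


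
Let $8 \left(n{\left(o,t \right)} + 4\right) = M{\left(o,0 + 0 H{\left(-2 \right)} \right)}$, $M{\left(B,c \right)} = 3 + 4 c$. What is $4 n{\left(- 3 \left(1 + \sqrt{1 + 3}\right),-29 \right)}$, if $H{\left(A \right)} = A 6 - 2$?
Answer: $- \frac{29}{2} \approx -14.5$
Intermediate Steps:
$H{\left(A \right)} = -2 + 6 A$ ($H{\left(A \right)} = 6 A - 2 = -2 + 6 A$)
$n{\left(o,t \right)} = - \frac{29}{8}$ ($n{\left(o,t \right)} = -4 + \frac{3 + 4 \left(0 + 0 \left(-2 + 6 \left(-2\right)\right)\right)}{8} = -4 + \frac{3 + 4 \left(0 + 0 \left(-2 - 12\right)\right)}{8} = -4 + \frac{3 + 4 \left(0 + 0 \left(-14\right)\right)}{8} = -4 + \frac{3 + 4 \left(0 + 0\right)}{8} = -4 + \frac{3 + 4 \cdot 0}{8} = -4 + \frac{3 + 0}{8} = -4 + \frac{1}{8} \cdot 3 = -4 + \frac{3}{8} = - \frac{29}{8}$)
$4 n{\left(- 3 \left(1 + \sqrt{1 + 3}\right),-29 \right)} = 4 \left(- \frac{29}{8}\right) = - \frac{29}{2}$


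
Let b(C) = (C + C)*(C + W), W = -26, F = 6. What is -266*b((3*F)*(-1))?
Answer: -421344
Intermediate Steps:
b(C) = 2*C*(-26 + C) (b(C) = (C + C)*(C - 26) = (2*C)*(-26 + C) = 2*C*(-26 + C))
-266*b((3*F)*(-1)) = -532*(3*6)*(-1)*(-26 + (3*6)*(-1)) = -532*18*(-1)*(-26 + 18*(-1)) = -532*(-18)*(-26 - 18) = -532*(-18)*(-44) = -266*1584 = -421344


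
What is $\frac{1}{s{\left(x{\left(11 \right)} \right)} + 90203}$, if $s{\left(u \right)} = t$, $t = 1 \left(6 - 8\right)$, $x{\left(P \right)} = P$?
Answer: $\frac{1}{90201} \approx 1.1086 \cdot 10^{-5}$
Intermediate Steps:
$t = -2$ ($t = 1 \left(-2\right) = -2$)
$s{\left(u \right)} = -2$
$\frac{1}{s{\left(x{\left(11 \right)} \right)} + 90203} = \frac{1}{-2 + 90203} = \frac{1}{90201}$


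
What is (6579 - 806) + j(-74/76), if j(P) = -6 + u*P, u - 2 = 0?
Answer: 109536/19 ≈ 5765.1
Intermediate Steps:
u = 2 (u = 2 + 0 = 2)
j(P) = -6 + 2*P
(6579 - 806) + j(-74/76) = (6579 - 806) + (-6 + 2*(-74/76)) = 5773 + (-6 + 2*(-74*1/76)) = 5773 + (-6 + 2*(-37/38)) = 5773 + (-6 - 37/19) = 5773 - 151/19 = 109536/19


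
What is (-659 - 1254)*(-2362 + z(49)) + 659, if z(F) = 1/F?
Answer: 221437172/49 ≈ 4.5191e+6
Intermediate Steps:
(-659 - 1254)*(-2362 + z(49)) + 659 = (-659 - 1254)*(-2362 + 1/49) + 659 = -1913*(-2362 + 1/49) + 659 = -1913*(-115737/49) + 659 = 221404881/49 + 659 = 221437172/49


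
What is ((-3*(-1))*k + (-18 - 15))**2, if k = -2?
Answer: 1521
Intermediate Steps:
((-3*(-1))*k + (-18 - 15))**2 = (-3*(-1)*(-2) + (-18 - 15))**2 = (3*(-2) - 33)**2 = (-6 - 33)**2 = (-39)**2 = 1521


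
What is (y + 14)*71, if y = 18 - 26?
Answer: 426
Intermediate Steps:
y = -8
(y + 14)*71 = (-8 + 14)*71 = 6*71 = 426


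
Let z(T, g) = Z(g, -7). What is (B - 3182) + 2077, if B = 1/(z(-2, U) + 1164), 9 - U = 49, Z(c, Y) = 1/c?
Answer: -51447655/46559 ≈ -1105.0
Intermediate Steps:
U = -40 (U = 9 - 1*49 = 9 - 49 = -40)
z(T, g) = 1/g
B = 40/46559 (B = 1/(1/(-40) + 1164) = 1/(-1/40 + 1164) = 1/(46559/40) = 40/46559 ≈ 0.00085912)
(B - 3182) + 2077 = (40/46559 - 3182) + 2077 = -148150698/46559 + 2077 = -51447655/46559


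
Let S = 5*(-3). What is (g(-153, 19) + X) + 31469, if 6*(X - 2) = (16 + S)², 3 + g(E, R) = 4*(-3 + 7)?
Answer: 188905/6 ≈ 31484.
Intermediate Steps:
g(E, R) = 13 (g(E, R) = -3 + 4*(-3 + 7) = -3 + 4*4 = -3 + 16 = 13)
S = -15
X = 13/6 (X = 2 + (16 - 15)²/6 = 2 + (⅙)*1² = 2 + (⅙)*1 = 2 + ⅙ = 13/6 ≈ 2.1667)
(g(-153, 19) + X) + 31469 = (13 + 13/6) + 31469 = 91/6 + 31469 = 188905/6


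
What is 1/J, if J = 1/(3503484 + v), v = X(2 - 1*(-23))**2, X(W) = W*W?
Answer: 3894109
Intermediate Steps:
X(W) = W**2
v = 390625 (v = ((2 - 1*(-23))**2)**2 = ((2 + 23)**2)**2 = (25**2)**2 = 625**2 = 390625)
J = 1/3894109 (J = 1/(3503484 + 390625) = 1/3894109 ≈ 2.5680e-7)
1/J = 1/(1/3894109) = 3894109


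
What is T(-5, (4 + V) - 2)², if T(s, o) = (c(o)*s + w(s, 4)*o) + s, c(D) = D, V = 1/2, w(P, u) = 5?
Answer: 25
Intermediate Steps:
V = ½ ≈ 0.50000
T(s, o) = s + 5*o + o*s (T(s, o) = (o*s + 5*o) + s = (5*o + o*s) + s = s + 5*o + o*s)
T(-5, (4 + V) - 2)² = (-5 + 5*((4 + ½) - 2) + ((4 + ½) - 2)*(-5))² = (-5 + 5*(9/2 - 2) + (9/2 - 2)*(-5))² = (-5 + 5*(5/2) + (5/2)*(-5))² = (-5 + 25/2 - 25/2)² = (-5)² = 25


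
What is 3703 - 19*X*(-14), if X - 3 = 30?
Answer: 12481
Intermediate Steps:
X = 33 (X = 3 + 30 = 33)
3703 - 19*X*(-14) = 3703 - 19*33*(-14) = 3703 - 627*(-14) = 3703 + 8778 = 12481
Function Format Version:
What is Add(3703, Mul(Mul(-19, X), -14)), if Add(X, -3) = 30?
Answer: 12481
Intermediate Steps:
X = 33 (X = Add(3, 30) = 33)
Add(3703, Mul(Mul(-19, X), -14)) = Add(3703, Mul(Mul(-19, 33), -14)) = Add(3703, Mul(-627, -14)) = Add(3703, 8778) = 12481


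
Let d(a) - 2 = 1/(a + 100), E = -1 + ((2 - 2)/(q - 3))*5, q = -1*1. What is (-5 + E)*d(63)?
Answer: -1962/163 ≈ -12.037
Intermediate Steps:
q = -1
E = -1 (E = -1 + ((2 - 2)/(-1 - 3))*5 = -1 + (0/(-4))*5 = -1 + (0*(-¼))*5 = -1 + 0*5 = -1 + 0 = -1)
d(a) = 2 + 1/(100 + a) (d(a) = 2 + 1/(a + 100) = 2 + 1/(100 + a))
(-5 + E)*d(63) = (-5 - 1)*((201 + 2*63)/(100 + 63)) = -6*(201 + 126)/163 = -6*327/163 = -1962/163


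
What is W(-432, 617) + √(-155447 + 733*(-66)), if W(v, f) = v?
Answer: -432 + 5*I*√8153 ≈ -432.0 + 451.47*I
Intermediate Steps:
W(-432, 617) + √(-155447 + 733*(-66)) = -432 + √(-155447 + 733*(-66)) = -432 + √(-155447 - 48378) = -432 + √(-203825) = -432 + 5*I*√8153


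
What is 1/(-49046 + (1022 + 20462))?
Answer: -1/27562 ≈ -3.6282e-5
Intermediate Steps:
1/(-49046 + (1022 + 20462)) = 1/(-49046 + 21484) = 1/(-27562) = -1/27562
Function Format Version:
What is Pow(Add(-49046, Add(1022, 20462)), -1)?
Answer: Rational(-1, 27562) ≈ -3.6282e-5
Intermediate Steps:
Pow(Add(-49046, Add(1022, 20462)), -1) = Pow(Add(-49046, 21484), -1) = Pow(-27562, -1) = Rational(-1, 27562)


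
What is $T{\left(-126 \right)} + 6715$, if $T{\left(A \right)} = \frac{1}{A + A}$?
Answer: $\frac{1692179}{252} \approx 6715.0$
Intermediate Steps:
$T{\left(A \right)} = \frac{1}{2 A}$
$T{\left(-126 \right)} + 6715 = \frac{1}{2 \left(-126\right)} + 6715 = \frac{1}{2} \left(- \frac{1}{126}\right) + 6715 = - \frac{1}{252} + 6715 = \frac{1692179}{252}$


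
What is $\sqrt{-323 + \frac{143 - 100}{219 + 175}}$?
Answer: $\frac{i \sqrt{50124286}}{394} \approx 17.969 i$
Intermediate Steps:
$\sqrt{-323 + \frac{143 - 100}{219 + 175}} = \sqrt{-323 + \frac{43}{394}} = \sqrt{- \frac{127219}{394}} = \frac{i \sqrt{50124286}}{394}$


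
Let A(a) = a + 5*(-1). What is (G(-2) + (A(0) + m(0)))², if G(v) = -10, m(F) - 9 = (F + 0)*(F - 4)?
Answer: 36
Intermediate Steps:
m(F) = 9 + F*(-4 + F) (m(F) = 9 + (F + 0)*(F - 4) = 9 + F*(-4 + F))
A(a) = -5 + a (A(a) = a - 5 = -5 + a)
(G(-2) + (A(0) + m(0)))² = (-10 + ((-5 + 0) + (9 + 0² - 4*0)))² = (-10 + (-5 + (9 + 0 + 0)))² = (-10 + (-5 + 9))² = (-10 + 4)² = (-6)² = 36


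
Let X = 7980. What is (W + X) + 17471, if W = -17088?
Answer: 8363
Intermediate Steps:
(W + X) + 17471 = (-17088 + 7980) + 17471 = -9108 + 17471 = 8363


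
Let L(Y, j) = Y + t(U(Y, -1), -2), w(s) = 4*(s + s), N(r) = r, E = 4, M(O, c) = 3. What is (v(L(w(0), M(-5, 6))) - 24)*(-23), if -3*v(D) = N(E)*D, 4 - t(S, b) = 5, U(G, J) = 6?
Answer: 1564/3 ≈ 521.33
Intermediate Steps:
t(S, b) = -1 (t(S, b) = 4 - 1*5 = 4 - 5 = -1)
w(s) = 8*s (w(s) = 4*(2*s) = 8*s)
L(Y, j) = -1 + Y (L(Y, j) = Y - 1 = -1 + Y)
v(D) = -4*D/3
(v(L(w(0), M(-5, 6))) - 24)*(-23) = (-4*(-1 + 8*0)/3 - 24)*(-23) = (-4*(-1 + 0)/3 - 24)*(-23) = (-4/3*(-1) - 24)*(-23) = (4/3 - 24)*(-23) = -68/3*(-23) = 1564/3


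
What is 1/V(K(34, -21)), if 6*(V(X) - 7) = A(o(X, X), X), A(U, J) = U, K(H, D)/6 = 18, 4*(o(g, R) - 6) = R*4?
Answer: 1/26 ≈ 0.038462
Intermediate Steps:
o(g, R) = 6 + R (o(g, R) = 6 + (R*4)/4 = 6 + (4*R)/4 = 6 + R)
K(H, D) = 108 (K(H, D) = 6*18 = 108)
V(X) = 8 + X/6 (V(X) = 7 + (6 + X)/6 = 7 + (1 + X/6) = 8 + X/6)
1/V(K(34, -21)) = 1/(8 + (1/6)*108) = 1/(8 + 18) = 1/26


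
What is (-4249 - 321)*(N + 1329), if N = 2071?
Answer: -15538000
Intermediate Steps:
(-4249 - 321)*(N + 1329) = (-4249 - 321)*(2071 + 1329) = -4570*3400 = -15538000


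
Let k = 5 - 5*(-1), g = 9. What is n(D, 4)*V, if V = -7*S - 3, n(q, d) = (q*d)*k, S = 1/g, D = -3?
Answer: 1360/3 ≈ 453.33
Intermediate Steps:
k = 10 (k = 5 + 5 = 10)
S = 1/9 ≈ 0.11111
n(q, d) = 10*d*q (n(q, d) = (q*d)*10 = (d*q)*10 = 10*d*q)
V = -34/9 (V = -7*1/9 - 3 = -7/9 - 3 = -34/9 ≈ -3.7778)
n(D, 4)*V = (10*4*(-3))*(-34/9) = -120*(-34/9) = 1360/3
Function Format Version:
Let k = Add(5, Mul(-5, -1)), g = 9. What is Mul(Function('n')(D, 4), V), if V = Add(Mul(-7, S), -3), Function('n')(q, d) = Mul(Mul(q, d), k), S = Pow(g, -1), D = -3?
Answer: Rational(1360, 3) ≈ 453.33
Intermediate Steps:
k = 10 (k = Add(5, 5) = 10)
S = Rational(1, 9) (S = Pow(9, -1) = Rational(1, 9) ≈ 0.11111)
Function('n')(q, d) = Mul(10, d, q) (Function('n')(q, d) = Mul(Mul(q, d), 10) = Mul(Mul(d, q), 10) = Mul(10, d, q))
V = Rational(-34, 9) (V = Add(Mul(-7, Rational(1, 9)), -3) = Add(Rational(-7, 9), -3) = Rational(-34, 9) ≈ -3.7778)
Mul(Function('n')(D, 4), V) = Mul(Mul(10, 4, -3), Rational(-34, 9)) = Mul(-120, Rational(-34, 9)) = Rational(1360, 3)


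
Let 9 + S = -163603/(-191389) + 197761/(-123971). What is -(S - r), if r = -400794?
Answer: -864480197148809/2156971429 ≈ -4.0078e+5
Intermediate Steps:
S = -21009765817/2156971429 (S = -9 + (-163603/(-191389) + 197761/(-123971)) = -9 + (-163603*(-1/191389) + 197761*(-1/123971)) = -9 + (14873/17399 - 197761/123971) = -9 - 1597022956/2156971429 = -21009765817/2156971429 ≈ -9.7404)
-(S - r) = -(-21009765817/2156971429 - 1*(-400794)) = -(-21009765817/2156971429 + 400794) = -1*864480197148809/2156971429 = -864480197148809/2156971429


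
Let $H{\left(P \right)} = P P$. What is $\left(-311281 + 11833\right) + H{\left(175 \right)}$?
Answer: $-268823$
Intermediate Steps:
$H{\left(P \right)} = P^{2}$
$\left(-311281 + 11833\right) + H{\left(175 \right)} = \left(-311281 + 11833\right) + 175^{2} = -299448 + 30625 = -268823$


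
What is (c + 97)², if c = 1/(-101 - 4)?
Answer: 103713856/11025 ≈ 9407.2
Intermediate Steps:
c = -1/105 (c = 1/(-105) = -1/105 ≈ -0.0095238)
(c + 97)² = (-1/105 + 97)² = (10184/105)² = 103713856/11025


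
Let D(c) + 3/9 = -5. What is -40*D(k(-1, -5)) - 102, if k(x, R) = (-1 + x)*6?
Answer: 334/3 ≈ 111.33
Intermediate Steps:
k(x, R) = -6 + 6*x
D(c) = -16/3 (D(c) = -⅓ - 5 = -16/3)
-40*D(k(-1, -5)) - 102 = -40*(-16/3) - 102 = 640/3 - 102 = 334/3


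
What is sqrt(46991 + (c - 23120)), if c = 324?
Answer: sqrt(24195) ≈ 155.55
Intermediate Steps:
sqrt(46991 + (c - 23120)) = sqrt(46991 + (324 - 23120)) = sqrt(46991 - 22796) = sqrt(24195)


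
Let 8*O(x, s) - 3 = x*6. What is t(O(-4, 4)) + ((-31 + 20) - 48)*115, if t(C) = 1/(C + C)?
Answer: -142489/21 ≈ -6785.2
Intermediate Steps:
O(x, s) = 3/8 + 3*x/4 (O(x, s) = 3/8 + (x*6)/8 = 3/8 + (6*x)/8 = 3/8 + 3*x/4)
t(C) = 1/(2*C)
t(O(-4, 4)) + ((-31 + 20) - 48)*115 = 1/(2*(3/8 + (3/4)*(-4))) + ((-31 + 20) - 48)*115 = 1/(2*(3/8 - 3)) + (-11 - 48)*115 = 1/(2*(-21/8)) - 59*115 = (1/2)*(-8/21) - 6785 = -4/21 - 6785 = -142489/21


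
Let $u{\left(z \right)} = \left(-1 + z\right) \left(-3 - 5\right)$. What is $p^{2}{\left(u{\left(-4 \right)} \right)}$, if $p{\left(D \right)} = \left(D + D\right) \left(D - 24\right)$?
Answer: $1638400$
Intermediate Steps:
$u{\left(z \right)} = 8 - 8 z$ ($u{\left(z \right)} = \left(-1 + z\right) \left(-8\right) = 8 - 8 z$)
$p{\left(D \right)} = 2 D \left(-24 + D\right)$
$p^{2}{\left(u{\left(-4 \right)} \right)} = \left(2 \left(8 - -32\right) \left(-24 + \left(8 - -32\right)\right)\right)^{2} = \left(2 \left(8 + 32\right) \left(-24 + \left(8 + 32\right)\right)\right)^{2} = \left(2 \cdot 40 \left(-24 + 40\right)\right)^{2} = \left(2 \cdot 40 \cdot 16\right)^{2} = 1280^{2} = 1638400$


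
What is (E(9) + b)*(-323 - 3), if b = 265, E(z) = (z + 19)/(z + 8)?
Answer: -1477758/17 ≈ -86927.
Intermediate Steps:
E(z) = (19 + z)/(8 + z)
(E(9) + b)*(-323 - 3) = ((19 + 9)/(8 + 9) + 265)*(-323 - 3) = (28/17 + 265)*(-326) = (4533/17)*(-326) = -1477758/17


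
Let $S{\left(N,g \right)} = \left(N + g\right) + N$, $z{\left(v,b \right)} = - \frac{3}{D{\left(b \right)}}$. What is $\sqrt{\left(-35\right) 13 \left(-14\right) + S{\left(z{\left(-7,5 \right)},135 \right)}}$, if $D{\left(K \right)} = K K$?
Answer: $\frac{\sqrt{162619}}{5} \approx 80.652$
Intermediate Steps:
$D{\left(K \right)} = K^{2}$
$z{\left(v,b \right)} = - \frac{3}{b^{2}}$
$S{\left(N,g \right)} = g + 2 N$
$\sqrt{\left(-35\right) 13 \left(-14\right) + S{\left(z{\left(-7,5 \right)},135 \right)}} = \sqrt{\left(-35\right) 13 \left(-14\right) + \left(135 + 2 \left(- \frac{3}{25}\right)\right)} = \sqrt{\left(-455\right) \left(-14\right) + \left(135 + 2 \left(\left(-3\right) \frac{1}{25}\right)\right)} = \sqrt{6370 + \left(135 + 2 \left(- \frac{3}{25}\right)\right)} = \sqrt{6370 + \left(135 - \frac{6}{25}\right)} = \sqrt{6370 + \frac{3369}{25}} = \sqrt{\frac{162619}{25}} = \frac{\sqrt{162619}}{5}$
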